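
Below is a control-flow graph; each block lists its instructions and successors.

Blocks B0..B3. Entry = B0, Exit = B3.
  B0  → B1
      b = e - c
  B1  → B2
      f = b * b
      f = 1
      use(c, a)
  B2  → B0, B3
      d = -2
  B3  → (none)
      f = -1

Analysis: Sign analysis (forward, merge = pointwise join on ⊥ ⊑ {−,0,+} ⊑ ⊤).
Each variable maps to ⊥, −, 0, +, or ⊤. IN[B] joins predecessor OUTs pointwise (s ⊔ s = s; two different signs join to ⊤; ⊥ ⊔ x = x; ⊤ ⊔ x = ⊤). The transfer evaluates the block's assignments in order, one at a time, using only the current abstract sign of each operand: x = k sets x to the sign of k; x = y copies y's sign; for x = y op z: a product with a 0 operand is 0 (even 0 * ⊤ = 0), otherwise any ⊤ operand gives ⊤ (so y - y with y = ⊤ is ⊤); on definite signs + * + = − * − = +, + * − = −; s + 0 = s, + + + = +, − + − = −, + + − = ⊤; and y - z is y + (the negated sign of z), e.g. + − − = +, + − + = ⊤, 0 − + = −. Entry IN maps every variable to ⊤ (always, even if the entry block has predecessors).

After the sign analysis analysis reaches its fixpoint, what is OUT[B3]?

Answer: {a: ⊤, b: ⊤, c: ⊤, d: -, e: ⊤, f: -}

Trace:
Fixpoint table:
  B0:  IN=(all ⊤)  OUT=(all ⊤)
  B1:  IN=(all ⊤)  OUT={f:+; rest ⊤}
  B2:  IN={f:+; rest ⊤}  OUT={d:-, f:+; rest ⊤}
  B3:  IN={d:-, f:+; rest ⊤}  OUT={d:-, f:-; rest ⊤}

Merge at B3: IN[B3] = OUT[B2] = {a: ⊤, b: ⊤, c: ⊤, d: -, e: ⊤, f: +}
Applying B3's transfer function to that IN value gives OUT[B3] (row B3 above).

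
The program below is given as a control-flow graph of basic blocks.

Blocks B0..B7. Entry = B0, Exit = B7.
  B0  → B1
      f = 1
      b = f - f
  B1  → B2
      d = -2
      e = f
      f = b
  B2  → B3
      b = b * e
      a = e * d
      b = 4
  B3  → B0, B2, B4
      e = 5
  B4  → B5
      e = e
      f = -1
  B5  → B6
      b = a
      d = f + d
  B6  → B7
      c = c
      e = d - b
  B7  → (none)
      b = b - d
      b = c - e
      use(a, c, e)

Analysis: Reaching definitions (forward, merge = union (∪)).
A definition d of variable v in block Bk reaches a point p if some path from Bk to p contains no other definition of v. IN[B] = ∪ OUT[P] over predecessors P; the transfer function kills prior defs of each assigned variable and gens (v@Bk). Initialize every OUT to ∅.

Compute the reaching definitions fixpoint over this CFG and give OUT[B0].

Answer: {a@B2, b@B0, d@B1, e@B3, f@B0}

Working:
Per-block solution:
  B0: | IN={a@B2, b@B2, d@B1, e@B3, f@B1} | OUT={a@B2, b@B0, d@B1, e@B3, f@B0}
  B1: | IN={a@B2, b@B0, d@B1, e@B3, f@B0} | OUT={a@B2, b@B0, d@B1, e@B1, f@B1}
  B2: | IN={a@B2, b@B0, b@B2, d@B1, e@B1, e@B3, f@B1} | OUT={a@B2, b@B2, d@B1, e@B1, e@B3, f@B1}
  B3: | IN={a@B2, b@B2, d@B1, e@B1, e@B3, f@B1} | OUT={a@B2, b@B2, d@B1, e@B3, f@B1}
  B4: | IN={a@B2, b@B2, d@B1, e@B3, f@B1} | OUT={a@B2, b@B2, d@B1, e@B4, f@B4}
  B5: | IN={a@B2, b@B2, d@B1, e@B4, f@B4} | OUT={a@B2, b@B5, d@B5, e@B4, f@B4}
  B6: | IN={a@B2, b@B5, d@B5, e@B4, f@B4} | OUT={a@B2, b@B5, c@B6, d@B5, e@B6, f@B4}
  B7: | IN={a@B2, b@B5, c@B6, d@B5, e@B6, f@B4} | OUT={a@B2, b@B7, c@B6, d@B5, e@B6, f@B4}

Merge at B0 (entry node, so the boundary value {} is joined with the incoming edge(s)): IN[B0] = {} ⊔ OUT[B3] = {a@B2, b@B2, d@B1, e@B3, f@B1}
Applying B0's transfer function to that IN value gives OUT[B0] (row B0 above).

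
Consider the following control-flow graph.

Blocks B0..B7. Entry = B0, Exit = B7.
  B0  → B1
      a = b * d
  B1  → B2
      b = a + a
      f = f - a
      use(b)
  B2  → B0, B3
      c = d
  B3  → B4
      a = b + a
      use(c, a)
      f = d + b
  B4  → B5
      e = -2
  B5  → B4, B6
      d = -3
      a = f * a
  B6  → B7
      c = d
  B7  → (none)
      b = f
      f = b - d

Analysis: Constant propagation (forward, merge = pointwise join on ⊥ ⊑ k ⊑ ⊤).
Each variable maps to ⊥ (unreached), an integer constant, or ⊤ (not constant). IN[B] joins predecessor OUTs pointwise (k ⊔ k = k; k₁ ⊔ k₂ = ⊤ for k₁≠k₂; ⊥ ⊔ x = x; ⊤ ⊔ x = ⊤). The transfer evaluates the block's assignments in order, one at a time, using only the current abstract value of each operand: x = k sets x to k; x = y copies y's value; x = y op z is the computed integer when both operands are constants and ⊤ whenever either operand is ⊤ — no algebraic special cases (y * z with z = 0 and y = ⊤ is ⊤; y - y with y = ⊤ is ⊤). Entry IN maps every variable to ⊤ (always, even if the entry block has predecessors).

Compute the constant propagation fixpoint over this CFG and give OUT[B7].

Converged values:
  B0:   IN=(all ⊤)   OUT=(all ⊤)
  B1:   IN=(all ⊤)   OUT=(all ⊤)
  B2:   IN=(all ⊤)   OUT=(all ⊤)
  B3:   IN=(all ⊤)   OUT=(all ⊤)
  B4:   IN=(all ⊤)   OUT={e:-2; rest ⊤}
  B5:   IN={e:-2; rest ⊤}   OUT={d:-3, e:-2; rest ⊤}
  B6:   IN={d:-3, e:-2; rest ⊤}   OUT={c:-3, d:-3, e:-2; rest ⊤}
  B7:   IN={c:-3, d:-3, e:-2; rest ⊤}   OUT={c:-3, d:-3, e:-2; rest ⊤}

Merge at B7: IN[B7] = OUT[B6] = {a: ⊤, b: ⊤, c: -3, d: -3, e: -2, f: ⊤}
Applying B7's transfer function to that IN value gives OUT[B7] (row B7 above).

Answer: {a: ⊤, b: ⊤, c: -3, d: -3, e: -2, f: ⊤}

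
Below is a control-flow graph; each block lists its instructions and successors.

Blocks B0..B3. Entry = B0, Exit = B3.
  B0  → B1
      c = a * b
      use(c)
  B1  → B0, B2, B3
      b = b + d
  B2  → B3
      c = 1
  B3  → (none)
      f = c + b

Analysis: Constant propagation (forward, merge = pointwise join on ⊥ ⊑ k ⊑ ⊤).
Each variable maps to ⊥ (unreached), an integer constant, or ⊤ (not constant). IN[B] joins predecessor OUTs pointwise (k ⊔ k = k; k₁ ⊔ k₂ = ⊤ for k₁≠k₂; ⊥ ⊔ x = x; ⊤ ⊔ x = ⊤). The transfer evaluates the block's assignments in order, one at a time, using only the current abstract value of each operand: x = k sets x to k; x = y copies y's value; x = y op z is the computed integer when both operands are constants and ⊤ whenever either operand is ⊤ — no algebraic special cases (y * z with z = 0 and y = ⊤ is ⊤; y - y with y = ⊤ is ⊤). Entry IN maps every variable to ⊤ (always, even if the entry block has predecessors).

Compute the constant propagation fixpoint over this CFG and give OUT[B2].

Answer: {a: ⊤, b: ⊤, c: 1, d: ⊤, e: ⊤, f: ⊤}

Working:
Fixpoint table:
  B0:  IN=(all ⊤)  OUT=(all ⊤)
  B1:  IN=(all ⊤)  OUT=(all ⊤)
  B2:  IN=(all ⊤)  OUT={c:1; rest ⊤}
  B3:  IN=(all ⊤)  OUT=(all ⊤)

Merge at B2: IN[B2] = OUT[B1] = {a: ⊤, b: ⊤, c: ⊤, d: ⊤, e: ⊤, f: ⊤}
Applying B2's transfer function to that IN value gives OUT[B2] (row B2 above).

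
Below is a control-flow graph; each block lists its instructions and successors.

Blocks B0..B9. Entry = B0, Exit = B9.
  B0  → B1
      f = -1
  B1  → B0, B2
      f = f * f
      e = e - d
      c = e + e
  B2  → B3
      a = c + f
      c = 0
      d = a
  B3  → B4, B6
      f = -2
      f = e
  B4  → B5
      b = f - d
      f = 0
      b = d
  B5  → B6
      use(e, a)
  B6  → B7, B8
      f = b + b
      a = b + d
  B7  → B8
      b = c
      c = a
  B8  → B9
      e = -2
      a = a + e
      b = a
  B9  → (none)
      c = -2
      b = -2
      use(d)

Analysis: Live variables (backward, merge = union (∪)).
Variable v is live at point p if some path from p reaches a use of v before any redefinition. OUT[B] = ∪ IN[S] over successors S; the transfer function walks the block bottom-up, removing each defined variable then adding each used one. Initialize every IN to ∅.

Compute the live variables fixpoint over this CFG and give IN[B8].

Answer: {a, d}

Working:
Fixpoint table:
  B0: | IN={b, d, e} | OUT={b, d, e, f}
  B1: | IN={b, d, e, f} | OUT={b, c, d, e, f}
  B2: | IN={b, c, e, f} | OUT={a, b, c, d, e}
  B3: | IN={a, b, c, d, e} | OUT={a, b, c, d, e, f}
  B4: | IN={a, c, d, e, f} | OUT={a, b, c, d, e}
  B5: | IN={a, b, c, d, e} | OUT={b, c, d}
  B6: | IN={b, c, d} | OUT={a, c, d}
  B7: | IN={a, c, d} | OUT={a, d}
  B8: | IN={a, d} | OUT={d}
  B9: | IN={d} | OUT={}

Merge at B8: OUT[B8] = IN[B9] = {d}
Applying B8's transfer function to that OUT value gives IN[B8] (row B8 above).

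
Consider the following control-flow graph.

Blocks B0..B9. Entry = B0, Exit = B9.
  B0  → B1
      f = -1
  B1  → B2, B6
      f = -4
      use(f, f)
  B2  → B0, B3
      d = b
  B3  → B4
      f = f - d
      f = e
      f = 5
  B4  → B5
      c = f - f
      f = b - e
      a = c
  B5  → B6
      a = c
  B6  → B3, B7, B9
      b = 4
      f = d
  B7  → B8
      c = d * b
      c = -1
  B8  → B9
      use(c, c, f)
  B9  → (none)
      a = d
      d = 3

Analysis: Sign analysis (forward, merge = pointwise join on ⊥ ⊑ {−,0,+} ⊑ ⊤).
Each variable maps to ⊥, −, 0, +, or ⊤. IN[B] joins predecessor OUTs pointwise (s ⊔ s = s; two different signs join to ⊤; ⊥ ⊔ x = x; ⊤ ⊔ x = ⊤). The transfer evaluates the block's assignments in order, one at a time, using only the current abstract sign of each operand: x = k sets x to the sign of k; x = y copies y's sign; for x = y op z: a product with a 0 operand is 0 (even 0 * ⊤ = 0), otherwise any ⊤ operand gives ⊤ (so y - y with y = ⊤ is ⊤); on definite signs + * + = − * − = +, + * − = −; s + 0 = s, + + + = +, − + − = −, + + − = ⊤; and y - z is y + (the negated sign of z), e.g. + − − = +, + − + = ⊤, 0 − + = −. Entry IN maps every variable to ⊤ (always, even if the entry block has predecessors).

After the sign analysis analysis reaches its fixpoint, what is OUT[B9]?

Answer: {a: ⊤, b: +, c: ⊤, d: +, e: ⊤, f: ⊤}

Trace:
Per-block solution:
  B0: | IN=(all ⊤) | OUT={f:-; rest ⊤}
  B1: | IN={f:-; rest ⊤} | OUT={f:-; rest ⊤}
  B2: | IN={f:-; rest ⊤} | OUT={f:-; rest ⊤}
  B3: | IN=(all ⊤) | OUT={f:+; rest ⊤}
  B4: | IN={f:+; rest ⊤} | OUT=(all ⊤)
  B5: | IN=(all ⊤) | OUT=(all ⊤)
  B6: | IN=(all ⊤) | OUT={b:+; rest ⊤}
  B7: | IN={b:+; rest ⊤} | OUT={b:+, c:-; rest ⊤}
  B8: | IN={b:+, c:-; rest ⊤} | OUT={b:+, c:-; rest ⊤}
  B9: | IN={b:+; rest ⊤} | OUT={b:+, d:+; rest ⊤}

Merge at B9: IN[B9] = OUT[B6] ⊔ OUT[B8] = {a: ⊤, b: +, c: ⊤, d: ⊤, e: ⊤, f: ⊤}
Applying B9's transfer function to that IN value gives OUT[B9] (row B9 above).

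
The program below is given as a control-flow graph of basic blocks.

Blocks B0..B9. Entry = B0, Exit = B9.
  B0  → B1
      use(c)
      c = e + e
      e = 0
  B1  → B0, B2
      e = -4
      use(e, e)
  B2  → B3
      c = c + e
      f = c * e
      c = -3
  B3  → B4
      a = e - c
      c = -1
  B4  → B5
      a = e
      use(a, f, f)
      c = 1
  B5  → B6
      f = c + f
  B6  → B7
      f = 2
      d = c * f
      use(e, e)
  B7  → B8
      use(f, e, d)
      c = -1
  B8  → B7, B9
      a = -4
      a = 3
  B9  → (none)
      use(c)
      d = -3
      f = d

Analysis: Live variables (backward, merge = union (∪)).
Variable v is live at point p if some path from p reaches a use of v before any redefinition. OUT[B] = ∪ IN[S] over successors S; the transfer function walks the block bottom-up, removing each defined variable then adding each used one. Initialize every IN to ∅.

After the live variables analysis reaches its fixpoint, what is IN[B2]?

Per-block solution:
  B0:   IN={c, e}   OUT={c}
  B1:   IN={c}   OUT={c, e}
  B2:   IN={c, e}   OUT={c, e, f}
  B3:   IN={c, e, f}   OUT={e, f}
  B4:   IN={e, f}   OUT={c, e, f}
  B5:   IN={c, e, f}   OUT={c, e}
  B6:   IN={c, e}   OUT={d, e, f}
  B7:   IN={d, e, f}   OUT={c, d, e, f}
  B8:   IN={c, d, e, f}   OUT={c, d, e, f}
  B9:   IN={c}   OUT={}

Merge at B2: OUT[B2] = IN[B3] = {c, e, f}
Applying B2's transfer function to that OUT value gives IN[B2] (row B2 above).

Answer: {c, e}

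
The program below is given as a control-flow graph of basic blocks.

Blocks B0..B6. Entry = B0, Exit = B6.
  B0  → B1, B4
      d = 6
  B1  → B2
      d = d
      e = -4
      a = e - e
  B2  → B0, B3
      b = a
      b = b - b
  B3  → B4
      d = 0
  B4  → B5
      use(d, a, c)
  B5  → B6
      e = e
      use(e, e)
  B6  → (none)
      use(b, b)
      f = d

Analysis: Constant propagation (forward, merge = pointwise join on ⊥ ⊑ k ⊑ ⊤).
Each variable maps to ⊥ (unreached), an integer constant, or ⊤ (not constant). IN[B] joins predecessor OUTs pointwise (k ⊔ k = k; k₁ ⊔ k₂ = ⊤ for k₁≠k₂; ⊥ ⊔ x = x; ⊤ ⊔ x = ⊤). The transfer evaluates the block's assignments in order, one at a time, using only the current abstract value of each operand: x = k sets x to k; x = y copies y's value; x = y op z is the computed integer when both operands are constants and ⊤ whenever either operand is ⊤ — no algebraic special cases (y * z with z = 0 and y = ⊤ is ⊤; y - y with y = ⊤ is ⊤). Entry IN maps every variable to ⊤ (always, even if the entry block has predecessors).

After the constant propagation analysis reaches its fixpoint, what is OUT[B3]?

Answer: {a: 0, b: 0, c: ⊤, d: 0, e: -4, f: ⊤}

Derivation:
Fixpoint table:
  B0:  IN=(all ⊤)  OUT={d:6; rest ⊤}
  B1:  IN={d:6; rest ⊤}  OUT={a:0, d:6, e:-4; rest ⊤}
  B2:  IN={a:0, d:6, e:-4; rest ⊤}  OUT={a:0, b:0, d:6, e:-4; rest ⊤}
  B3:  IN={a:0, b:0, d:6, e:-4; rest ⊤}  OUT={a:0, b:0, d:0, e:-4; rest ⊤}
  B4:  IN=(all ⊤)  OUT=(all ⊤)
  B5:  IN=(all ⊤)  OUT=(all ⊤)
  B6:  IN=(all ⊤)  OUT=(all ⊤)

Merge at B3: IN[B3] = OUT[B2] = {a: 0, b: 0, c: ⊤, d: 6, e: -4, f: ⊤}
Applying B3's transfer function to that IN value gives OUT[B3] (row B3 above).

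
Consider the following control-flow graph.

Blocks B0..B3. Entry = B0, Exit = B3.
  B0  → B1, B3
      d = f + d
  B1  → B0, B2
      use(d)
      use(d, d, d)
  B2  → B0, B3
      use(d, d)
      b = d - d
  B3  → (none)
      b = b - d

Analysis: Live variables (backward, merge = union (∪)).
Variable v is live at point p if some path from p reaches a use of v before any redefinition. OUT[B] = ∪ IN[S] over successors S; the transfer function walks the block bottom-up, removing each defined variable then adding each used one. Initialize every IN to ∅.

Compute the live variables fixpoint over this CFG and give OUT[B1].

Per-block solution:
  B0: | IN={b, d, f} | OUT={b, d, f}
  B1: | IN={b, d, f} | OUT={b, d, f}
  B2: | IN={d, f} | OUT={b, d, f}
  B3: | IN={b, d} | OUT={}

Merge at B1: OUT[B1] = IN[B0] ⊔ IN[B2] = {b, d, f}

Answer: {b, d, f}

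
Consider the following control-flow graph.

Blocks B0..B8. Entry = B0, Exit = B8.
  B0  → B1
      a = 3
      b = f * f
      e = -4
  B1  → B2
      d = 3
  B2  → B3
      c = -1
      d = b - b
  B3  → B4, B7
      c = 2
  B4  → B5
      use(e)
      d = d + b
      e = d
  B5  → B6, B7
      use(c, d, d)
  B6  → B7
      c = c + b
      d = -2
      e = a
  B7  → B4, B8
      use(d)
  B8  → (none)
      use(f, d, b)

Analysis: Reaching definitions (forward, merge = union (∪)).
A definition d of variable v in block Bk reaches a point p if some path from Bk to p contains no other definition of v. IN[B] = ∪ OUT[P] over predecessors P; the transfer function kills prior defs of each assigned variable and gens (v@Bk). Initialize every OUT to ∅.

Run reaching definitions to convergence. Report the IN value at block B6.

Per-block solution:
  B0: | IN={} | OUT={a@B0, b@B0, e@B0}
  B1: | IN={a@B0, b@B0, e@B0} | OUT={a@B0, b@B0, d@B1, e@B0}
  B2: | IN={a@B0, b@B0, d@B1, e@B0} | OUT={a@B0, b@B0, c@B2, d@B2, e@B0}
  B3: | IN={a@B0, b@B0, c@B2, d@B2, e@B0} | OUT={a@B0, b@B0, c@B3, d@B2, e@B0}
  B4: | IN={a@B0, b@B0, c@B3, c@B6, d@B2, d@B4, d@B6, e@B0, e@B4, e@B6} | OUT={a@B0, b@B0, c@B3, c@B6, d@B4, e@B4}
  B5: | IN={a@B0, b@B0, c@B3, c@B6, d@B4, e@B4} | OUT={a@B0, b@B0, c@B3, c@B6, d@B4, e@B4}
  B6: | IN={a@B0, b@B0, c@B3, c@B6, d@B4, e@B4} | OUT={a@B0, b@B0, c@B6, d@B6, e@B6}
  B7: | IN={a@B0, b@B0, c@B3, c@B6, d@B2, d@B4, d@B6, e@B0, e@B4, e@B6} | OUT={a@B0, b@B0, c@B3, c@B6, d@B2, d@B4, d@B6, e@B0, e@B4, e@B6}
  B8: | IN={a@B0, b@B0, c@B3, c@B6, d@B2, d@B4, d@B6, e@B0, e@B4, e@B6} | OUT={a@B0, b@B0, c@B3, c@B6, d@B2, d@B4, d@B6, e@B0, e@B4, e@B6}

Merge at B6: IN[B6] = OUT[B5] = {a@B0, b@B0, c@B3, c@B6, d@B4, e@B4}

Answer: {a@B0, b@B0, c@B3, c@B6, d@B4, e@B4}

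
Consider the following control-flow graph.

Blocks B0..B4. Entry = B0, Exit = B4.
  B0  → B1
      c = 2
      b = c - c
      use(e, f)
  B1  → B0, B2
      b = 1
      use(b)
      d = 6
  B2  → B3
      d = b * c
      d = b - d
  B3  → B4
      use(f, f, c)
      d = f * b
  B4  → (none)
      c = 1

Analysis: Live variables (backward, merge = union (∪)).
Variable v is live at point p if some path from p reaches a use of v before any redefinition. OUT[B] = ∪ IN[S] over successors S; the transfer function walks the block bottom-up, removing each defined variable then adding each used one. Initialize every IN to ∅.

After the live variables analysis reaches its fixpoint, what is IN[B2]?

Answer: {b, c, f}

Working:
Fixpoint table:
  B0: | IN={e, f} | OUT={c, e, f}
  B1: | IN={c, e, f} | OUT={b, c, e, f}
  B2: | IN={b, c, f} | OUT={b, c, f}
  B3: | IN={b, c, f} | OUT={}
  B4: | IN={} | OUT={}

Merge at B2: OUT[B2] = IN[B3] = {b, c, f}
Applying B2's transfer function to that OUT value gives IN[B2] (row B2 above).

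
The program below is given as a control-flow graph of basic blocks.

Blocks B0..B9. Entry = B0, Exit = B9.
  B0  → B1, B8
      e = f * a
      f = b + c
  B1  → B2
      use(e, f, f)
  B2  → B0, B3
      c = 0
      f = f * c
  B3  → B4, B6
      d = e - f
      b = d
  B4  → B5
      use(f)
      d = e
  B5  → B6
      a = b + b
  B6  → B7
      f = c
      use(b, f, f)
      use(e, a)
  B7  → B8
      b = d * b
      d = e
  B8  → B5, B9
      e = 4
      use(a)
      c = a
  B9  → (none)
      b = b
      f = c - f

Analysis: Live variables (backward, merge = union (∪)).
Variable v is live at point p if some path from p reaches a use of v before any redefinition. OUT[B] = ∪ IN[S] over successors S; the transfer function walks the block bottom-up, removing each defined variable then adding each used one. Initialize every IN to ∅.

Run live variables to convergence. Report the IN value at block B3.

Per-block solution:
  B0:   IN={a, b, c, d, f}   OUT={a, b, d, e, f}
  B1:   IN={a, b, d, e, f}   OUT={a, b, d, e, f}
  B2:   IN={a, b, d, e, f}   OUT={a, b, c, d, e, f}
  B3:   IN={a, c, e, f}   OUT={a, b, c, d, e, f}
  B4:   IN={b, c, e, f}   OUT={b, c, d, e}
  B5:   IN={b, c, d, e}   OUT={a, b, c, d, e}
  B6:   IN={a, b, c, d, e}   OUT={a, b, d, e, f}
  B7:   IN={a, b, d, e, f}   OUT={a, b, d, f}
  B8:   IN={a, b, d, f}   OUT={b, c, d, e, f}
  B9:   IN={b, c, f}   OUT={}

Merge at B3: OUT[B3] = IN[B4] ⊔ IN[B6] = {a, b, c, d, e, f}
Applying B3's transfer function to that OUT value gives IN[B3] (row B3 above).

Answer: {a, c, e, f}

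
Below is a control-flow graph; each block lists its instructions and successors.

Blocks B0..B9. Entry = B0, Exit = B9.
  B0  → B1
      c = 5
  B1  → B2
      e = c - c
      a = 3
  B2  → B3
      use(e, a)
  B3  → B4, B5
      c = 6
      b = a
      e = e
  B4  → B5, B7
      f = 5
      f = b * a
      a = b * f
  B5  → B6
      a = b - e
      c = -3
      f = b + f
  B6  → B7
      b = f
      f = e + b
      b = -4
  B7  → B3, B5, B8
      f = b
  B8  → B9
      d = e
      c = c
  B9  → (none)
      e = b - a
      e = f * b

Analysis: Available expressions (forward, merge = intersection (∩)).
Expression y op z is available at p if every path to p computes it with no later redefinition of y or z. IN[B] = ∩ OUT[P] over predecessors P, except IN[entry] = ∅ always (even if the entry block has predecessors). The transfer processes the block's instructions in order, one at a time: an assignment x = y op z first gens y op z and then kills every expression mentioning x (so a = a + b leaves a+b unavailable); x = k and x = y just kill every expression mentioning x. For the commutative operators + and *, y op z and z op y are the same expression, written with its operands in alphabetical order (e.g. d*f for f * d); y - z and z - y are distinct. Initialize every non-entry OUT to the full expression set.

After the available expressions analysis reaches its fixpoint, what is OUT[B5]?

Answer: {b-e}

Working:
Fixpoint table:
  B0:   IN={}   OUT={}
  B1:   IN={}   OUT={c-c}
  B2:   IN={c-c}   OUT={c-c}
  B3:   IN={}   OUT={}
  B4:   IN={}   OUT={b*f}
  B5:   IN={}   OUT={b-e}
  B6:   IN={b-e}   OUT={}
  B7:   IN={}   OUT={}
  B8:   IN={}   OUT={}
  B9:   IN={}   OUT={b*f, b-a}

Merge at B5: IN[B5] = OUT[B3] ∩ OUT[B4] ∩ OUT[B7] = {}
Applying B5's transfer function to that IN value gives OUT[B5] (row B5 above).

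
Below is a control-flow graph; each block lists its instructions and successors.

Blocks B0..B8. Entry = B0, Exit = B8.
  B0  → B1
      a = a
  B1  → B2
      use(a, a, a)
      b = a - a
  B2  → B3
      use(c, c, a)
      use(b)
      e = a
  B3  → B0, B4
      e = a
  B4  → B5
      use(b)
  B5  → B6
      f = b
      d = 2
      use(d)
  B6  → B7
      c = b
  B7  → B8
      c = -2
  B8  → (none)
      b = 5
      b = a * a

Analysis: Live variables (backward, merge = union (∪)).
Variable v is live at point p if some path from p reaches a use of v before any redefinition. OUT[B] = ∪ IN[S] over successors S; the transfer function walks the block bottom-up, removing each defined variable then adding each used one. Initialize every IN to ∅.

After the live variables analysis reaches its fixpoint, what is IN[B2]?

Answer: {a, b, c}

Derivation:
Converged values:
  B0: | IN={a, c} | OUT={a, c}
  B1: | IN={a, c} | OUT={a, b, c}
  B2: | IN={a, b, c} | OUT={a, b, c}
  B3: | IN={a, b, c} | OUT={a, b, c}
  B4: | IN={a, b} | OUT={a, b}
  B5: | IN={a, b} | OUT={a, b}
  B6: | IN={a, b} | OUT={a}
  B7: | IN={a} | OUT={a}
  B8: | IN={a} | OUT={}

Merge at B2: OUT[B2] = IN[B3] = {a, b, c}
Applying B2's transfer function to that OUT value gives IN[B2] (row B2 above).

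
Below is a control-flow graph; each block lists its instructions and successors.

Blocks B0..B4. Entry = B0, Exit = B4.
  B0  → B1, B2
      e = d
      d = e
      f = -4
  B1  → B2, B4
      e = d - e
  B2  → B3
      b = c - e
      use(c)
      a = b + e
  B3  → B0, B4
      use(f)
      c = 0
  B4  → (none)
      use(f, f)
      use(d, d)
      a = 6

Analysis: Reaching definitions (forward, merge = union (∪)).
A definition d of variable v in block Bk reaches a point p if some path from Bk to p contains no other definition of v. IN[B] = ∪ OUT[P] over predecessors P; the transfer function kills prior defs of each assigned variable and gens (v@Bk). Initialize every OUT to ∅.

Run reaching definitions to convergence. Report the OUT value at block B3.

Answer: {a@B2, b@B2, c@B3, d@B0, e@B0, e@B1, f@B0}

Trace:
Per-block solution:
  B0:  IN={a@B2, b@B2, c@B3, d@B0, e@B0, e@B1, f@B0}  OUT={a@B2, b@B2, c@B3, d@B0, e@B0, f@B0}
  B1:  IN={a@B2, b@B2, c@B3, d@B0, e@B0, f@B0}  OUT={a@B2, b@B2, c@B3, d@B0, e@B1, f@B0}
  B2:  IN={a@B2, b@B2, c@B3, d@B0, e@B0, e@B1, f@B0}  OUT={a@B2, b@B2, c@B3, d@B0, e@B0, e@B1, f@B0}
  B3:  IN={a@B2, b@B2, c@B3, d@B0, e@B0, e@B1, f@B0}  OUT={a@B2, b@B2, c@B3, d@B0, e@B0, e@B1, f@B0}
  B4:  IN={a@B2, b@B2, c@B3, d@B0, e@B0, e@B1, f@B0}  OUT={a@B4, b@B2, c@B3, d@B0, e@B0, e@B1, f@B0}

Merge at B3: IN[B3] = OUT[B2] = {a@B2, b@B2, c@B3, d@B0, e@B0, e@B1, f@B0}
Applying B3's transfer function to that IN value gives OUT[B3] (row B3 above).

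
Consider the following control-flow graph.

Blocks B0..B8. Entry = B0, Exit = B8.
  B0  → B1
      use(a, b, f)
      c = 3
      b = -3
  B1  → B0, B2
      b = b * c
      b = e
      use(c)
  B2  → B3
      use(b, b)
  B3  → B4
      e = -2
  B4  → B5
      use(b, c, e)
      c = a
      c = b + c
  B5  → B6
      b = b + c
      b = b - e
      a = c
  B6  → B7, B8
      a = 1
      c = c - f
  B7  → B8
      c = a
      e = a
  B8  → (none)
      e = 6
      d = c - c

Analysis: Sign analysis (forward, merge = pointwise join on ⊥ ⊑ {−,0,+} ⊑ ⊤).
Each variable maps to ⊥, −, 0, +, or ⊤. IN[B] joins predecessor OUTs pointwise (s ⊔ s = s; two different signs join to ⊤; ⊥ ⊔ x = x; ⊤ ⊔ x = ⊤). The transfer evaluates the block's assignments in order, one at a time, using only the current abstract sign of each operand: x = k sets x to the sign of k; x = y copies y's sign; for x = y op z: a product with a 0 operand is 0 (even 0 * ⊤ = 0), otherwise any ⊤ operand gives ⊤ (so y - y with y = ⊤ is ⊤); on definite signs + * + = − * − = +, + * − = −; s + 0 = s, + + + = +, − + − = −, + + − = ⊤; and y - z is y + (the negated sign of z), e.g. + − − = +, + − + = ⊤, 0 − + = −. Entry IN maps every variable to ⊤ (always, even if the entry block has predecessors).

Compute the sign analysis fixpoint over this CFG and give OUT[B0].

Answer: {a: ⊤, b: -, c: +, d: ⊤, e: ⊤, f: ⊤}

Working:
Fixpoint table:
  B0:   IN=(all ⊤)   OUT={b:-, c:+; rest ⊤}
  B1:   IN={b:-, c:+; rest ⊤}   OUT={c:+; rest ⊤}
  B2:   IN={c:+; rest ⊤}   OUT={c:+; rest ⊤}
  B3:   IN={c:+; rest ⊤}   OUT={c:+, e:-; rest ⊤}
  B4:   IN={c:+, e:-; rest ⊤}   OUT={e:-; rest ⊤}
  B5:   IN={e:-; rest ⊤}   OUT={e:-; rest ⊤}
  B6:   IN={e:-; rest ⊤}   OUT={a:+, e:-; rest ⊤}
  B7:   IN={a:+, e:-; rest ⊤}   OUT={a:+, c:+, e:+; rest ⊤}
  B8:   IN={a:+; rest ⊤}   OUT={a:+, e:+; rest ⊤}

Merge at B0 (entry node, so the boundary value (all ⊤) is joined with the incoming edge(s)): IN[B0] = (all ⊤) ⊔ OUT[B1] = {a: ⊤, b: ⊤, c: ⊤, d: ⊤, e: ⊤, f: ⊤}
Applying B0's transfer function to that IN value gives OUT[B0] (row B0 above).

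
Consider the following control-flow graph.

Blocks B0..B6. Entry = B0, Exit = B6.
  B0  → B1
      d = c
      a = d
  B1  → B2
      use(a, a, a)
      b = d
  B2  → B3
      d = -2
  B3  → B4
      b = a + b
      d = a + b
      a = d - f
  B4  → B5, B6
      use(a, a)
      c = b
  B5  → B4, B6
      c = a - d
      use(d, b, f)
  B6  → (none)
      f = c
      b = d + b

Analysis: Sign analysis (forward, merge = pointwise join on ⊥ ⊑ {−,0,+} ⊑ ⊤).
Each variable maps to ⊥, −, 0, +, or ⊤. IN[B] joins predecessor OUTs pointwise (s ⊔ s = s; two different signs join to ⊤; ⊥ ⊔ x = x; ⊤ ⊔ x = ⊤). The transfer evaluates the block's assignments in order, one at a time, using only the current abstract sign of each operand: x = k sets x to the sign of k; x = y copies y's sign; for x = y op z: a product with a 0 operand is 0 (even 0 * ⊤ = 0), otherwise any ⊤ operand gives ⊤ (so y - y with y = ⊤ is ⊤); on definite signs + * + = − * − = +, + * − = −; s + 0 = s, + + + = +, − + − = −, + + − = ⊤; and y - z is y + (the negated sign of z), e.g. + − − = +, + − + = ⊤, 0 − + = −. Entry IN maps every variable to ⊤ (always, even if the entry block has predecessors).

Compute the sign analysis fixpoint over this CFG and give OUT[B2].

Fixpoint table:
  B0:   IN=(all ⊤)   OUT=(all ⊤)
  B1:   IN=(all ⊤)   OUT=(all ⊤)
  B2:   IN=(all ⊤)   OUT={d:-; rest ⊤}
  B3:   IN={d:-; rest ⊤}   OUT=(all ⊤)
  B4:   IN=(all ⊤)   OUT=(all ⊤)
  B5:   IN=(all ⊤)   OUT=(all ⊤)
  B6:   IN=(all ⊤)   OUT=(all ⊤)

Merge at B2: IN[B2] = OUT[B1] = {a: ⊤, b: ⊤, c: ⊤, d: ⊤, e: ⊤, f: ⊤}
Applying B2's transfer function to that IN value gives OUT[B2] (row B2 above).

Answer: {a: ⊤, b: ⊤, c: ⊤, d: -, e: ⊤, f: ⊤}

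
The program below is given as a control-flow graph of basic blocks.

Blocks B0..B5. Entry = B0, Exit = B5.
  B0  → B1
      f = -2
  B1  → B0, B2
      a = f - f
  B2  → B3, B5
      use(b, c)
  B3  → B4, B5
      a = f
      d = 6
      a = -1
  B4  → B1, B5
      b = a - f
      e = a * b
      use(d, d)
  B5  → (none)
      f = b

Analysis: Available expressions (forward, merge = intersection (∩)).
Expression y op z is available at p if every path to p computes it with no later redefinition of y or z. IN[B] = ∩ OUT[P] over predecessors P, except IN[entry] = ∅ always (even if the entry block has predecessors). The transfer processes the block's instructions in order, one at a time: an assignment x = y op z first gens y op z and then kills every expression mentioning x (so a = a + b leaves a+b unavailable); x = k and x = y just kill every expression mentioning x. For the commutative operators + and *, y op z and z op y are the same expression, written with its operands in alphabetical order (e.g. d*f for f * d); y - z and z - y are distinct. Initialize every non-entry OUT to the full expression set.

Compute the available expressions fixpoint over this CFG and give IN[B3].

Converged values:
  B0:  IN={}  OUT={}
  B1:  IN={}  OUT={f-f}
  B2:  IN={f-f}  OUT={f-f}
  B3:  IN={f-f}  OUT={f-f}
  B4:  IN={f-f}  OUT={a*b, a-f, f-f}
  B5:  IN={f-f}  OUT={}

Merge at B3: IN[B3] = OUT[B2] = {f-f}

Answer: {f-f}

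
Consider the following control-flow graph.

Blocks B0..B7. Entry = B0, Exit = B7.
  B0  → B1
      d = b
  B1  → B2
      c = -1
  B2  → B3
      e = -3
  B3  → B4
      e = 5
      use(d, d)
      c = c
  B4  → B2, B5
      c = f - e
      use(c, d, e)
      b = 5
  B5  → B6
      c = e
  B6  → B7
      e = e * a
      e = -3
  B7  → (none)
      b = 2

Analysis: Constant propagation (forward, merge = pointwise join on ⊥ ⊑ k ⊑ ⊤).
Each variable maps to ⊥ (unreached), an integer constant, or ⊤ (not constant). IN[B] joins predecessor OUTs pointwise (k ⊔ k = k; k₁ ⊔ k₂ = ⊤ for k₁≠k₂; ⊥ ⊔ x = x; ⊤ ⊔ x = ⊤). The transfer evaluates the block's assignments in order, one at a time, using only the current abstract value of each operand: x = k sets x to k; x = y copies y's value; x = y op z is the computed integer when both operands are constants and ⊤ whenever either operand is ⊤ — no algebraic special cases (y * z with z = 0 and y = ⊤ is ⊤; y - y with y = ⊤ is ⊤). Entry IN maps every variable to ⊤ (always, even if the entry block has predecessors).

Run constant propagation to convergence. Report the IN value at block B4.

Per-block solution:
  B0:   IN=(all ⊤)   OUT=(all ⊤)
  B1:   IN=(all ⊤)   OUT={c:-1; rest ⊤}
  B2:   IN=(all ⊤)   OUT={e:-3; rest ⊤}
  B3:   IN={e:-3; rest ⊤}   OUT={e:5; rest ⊤}
  B4:   IN={e:5; rest ⊤}   OUT={b:5, e:5; rest ⊤}
  B5:   IN={b:5, e:5; rest ⊤}   OUT={b:5, c:5, e:5; rest ⊤}
  B6:   IN={b:5, c:5, e:5; rest ⊤}   OUT={b:5, c:5, e:-3; rest ⊤}
  B7:   IN={b:5, c:5, e:-3; rest ⊤}   OUT={b:2, c:5, e:-3; rest ⊤}

Merge at B4: IN[B4] = OUT[B3] = {a: ⊤, b: ⊤, c: ⊤, d: ⊤, e: 5, f: ⊤}

Answer: {a: ⊤, b: ⊤, c: ⊤, d: ⊤, e: 5, f: ⊤}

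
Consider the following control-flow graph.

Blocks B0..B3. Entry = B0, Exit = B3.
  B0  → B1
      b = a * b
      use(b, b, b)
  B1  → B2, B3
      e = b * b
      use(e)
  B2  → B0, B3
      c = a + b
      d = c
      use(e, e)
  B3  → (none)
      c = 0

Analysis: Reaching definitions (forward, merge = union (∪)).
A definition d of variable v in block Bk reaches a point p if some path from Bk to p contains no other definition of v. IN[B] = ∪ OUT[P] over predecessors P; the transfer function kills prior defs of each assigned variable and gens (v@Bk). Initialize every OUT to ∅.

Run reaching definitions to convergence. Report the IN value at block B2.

Fixpoint table:
  B0:   IN={b@B0, c@B2, d@B2, e@B1}   OUT={b@B0, c@B2, d@B2, e@B1}
  B1:   IN={b@B0, c@B2, d@B2, e@B1}   OUT={b@B0, c@B2, d@B2, e@B1}
  B2:   IN={b@B0, c@B2, d@B2, e@B1}   OUT={b@B0, c@B2, d@B2, e@B1}
  B3:   IN={b@B0, c@B2, d@B2, e@B1}   OUT={b@B0, c@B3, d@B2, e@B1}

Merge at B2: IN[B2] = OUT[B1] = {b@B0, c@B2, d@B2, e@B1}

Answer: {b@B0, c@B2, d@B2, e@B1}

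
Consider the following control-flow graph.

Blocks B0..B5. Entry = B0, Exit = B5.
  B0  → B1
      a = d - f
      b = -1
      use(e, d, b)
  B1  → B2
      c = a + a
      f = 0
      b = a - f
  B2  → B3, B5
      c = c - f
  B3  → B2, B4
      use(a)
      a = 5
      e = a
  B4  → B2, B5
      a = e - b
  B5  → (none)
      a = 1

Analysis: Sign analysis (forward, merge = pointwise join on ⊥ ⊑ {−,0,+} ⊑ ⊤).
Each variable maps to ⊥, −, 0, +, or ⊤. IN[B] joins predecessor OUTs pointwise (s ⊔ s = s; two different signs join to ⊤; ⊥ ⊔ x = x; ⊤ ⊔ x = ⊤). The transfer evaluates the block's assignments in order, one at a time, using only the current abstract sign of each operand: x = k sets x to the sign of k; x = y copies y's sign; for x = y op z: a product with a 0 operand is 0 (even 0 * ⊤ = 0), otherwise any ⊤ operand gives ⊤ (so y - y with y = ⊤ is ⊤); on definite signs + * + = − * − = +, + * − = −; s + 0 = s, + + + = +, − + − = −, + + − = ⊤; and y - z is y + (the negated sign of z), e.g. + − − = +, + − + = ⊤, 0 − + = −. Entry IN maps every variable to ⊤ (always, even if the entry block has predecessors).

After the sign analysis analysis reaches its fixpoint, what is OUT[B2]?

Answer: {a: ⊤, b: ⊤, c: ⊤, d: ⊤, e: ⊤, f: 0}

Working:
Converged values:
  B0:  IN=(all ⊤)  OUT={b:-; rest ⊤}
  B1:  IN={b:-; rest ⊤}  OUT={f:0; rest ⊤}
  B2:  IN={f:0; rest ⊤}  OUT={f:0; rest ⊤}
  B3:  IN={f:0; rest ⊤}  OUT={a:+, e:+, f:0; rest ⊤}
  B4:  IN={a:+, e:+, f:0; rest ⊤}  OUT={e:+, f:0; rest ⊤}
  B5:  IN={f:0; rest ⊤}  OUT={a:+, f:0; rest ⊤}

Merge at B2: IN[B2] = OUT[B1] ⊔ OUT[B3] ⊔ OUT[B4] = {a: ⊤, b: ⊤, c: ⊤, d: ⊤, e: ⊤, f: 0}
Applying B2's transfer function to that IN value gives OUT[B2] (row B2 above).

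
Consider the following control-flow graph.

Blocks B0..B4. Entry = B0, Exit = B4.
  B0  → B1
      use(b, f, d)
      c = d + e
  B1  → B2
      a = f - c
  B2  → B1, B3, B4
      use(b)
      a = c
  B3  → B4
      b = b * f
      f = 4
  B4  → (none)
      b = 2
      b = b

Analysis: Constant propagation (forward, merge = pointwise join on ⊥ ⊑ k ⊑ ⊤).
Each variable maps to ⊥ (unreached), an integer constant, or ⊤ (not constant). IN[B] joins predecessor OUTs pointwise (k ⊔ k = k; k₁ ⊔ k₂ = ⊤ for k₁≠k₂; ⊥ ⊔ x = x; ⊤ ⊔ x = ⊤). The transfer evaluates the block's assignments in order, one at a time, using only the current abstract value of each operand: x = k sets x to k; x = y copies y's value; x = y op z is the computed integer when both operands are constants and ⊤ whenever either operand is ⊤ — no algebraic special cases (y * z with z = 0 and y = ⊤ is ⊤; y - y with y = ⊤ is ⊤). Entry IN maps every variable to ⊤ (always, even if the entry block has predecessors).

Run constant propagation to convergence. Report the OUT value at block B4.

Answer: {a: ⊤, b: 2, c: ⊤, d: ⊤, e: ⊤, f: ⊤}

Working:
Fixpoint table:
  B0:   IN=(all ⊤)   OUT=(all ⊤)
  B1:   IN=(all ⊤)   OUT=(all ⊤)
  B2:   IN=(all ⊤)   OUT=(all ⊤)
  B3:   IN=(all ⊤)   OUT={f:4; rest ⊤}
  B4:   IN=(all ⊤)   OUT={b:2; rest ⊤}

Merge at B4: IN[B4] = OUT[B2] ⊔ OUT[B3] = {a: ⊤, b: ⊤, c: ⊤, d: ⊤, e: ⊤, f: ⊤}
Applying B4's transfer function to that IN value gives OUT[B4] (row B4 above).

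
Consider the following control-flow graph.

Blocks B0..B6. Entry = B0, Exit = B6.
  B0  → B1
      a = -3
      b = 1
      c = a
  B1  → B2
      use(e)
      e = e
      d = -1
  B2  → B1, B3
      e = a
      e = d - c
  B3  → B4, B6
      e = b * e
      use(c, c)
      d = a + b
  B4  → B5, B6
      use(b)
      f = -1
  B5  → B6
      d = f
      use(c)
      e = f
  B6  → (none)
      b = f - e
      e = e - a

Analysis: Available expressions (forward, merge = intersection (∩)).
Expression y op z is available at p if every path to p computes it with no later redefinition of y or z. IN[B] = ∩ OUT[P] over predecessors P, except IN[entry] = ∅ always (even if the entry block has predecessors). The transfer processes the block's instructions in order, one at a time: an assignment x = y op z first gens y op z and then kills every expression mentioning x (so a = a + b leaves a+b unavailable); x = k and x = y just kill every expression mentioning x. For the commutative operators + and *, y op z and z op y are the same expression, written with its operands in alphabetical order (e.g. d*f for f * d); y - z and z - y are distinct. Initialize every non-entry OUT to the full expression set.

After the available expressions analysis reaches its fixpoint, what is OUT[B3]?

Per-block solution:
  B0: | IN={} | OUT={}
  B1: | IN={} | OUT={}
  B2: | IN={} | OUT={d-c}
  B3: | IN={d-c} | OUT={a+b}
  B4: | IN={a+b} | OUT={a+b}
  B5: | IN={a+b} | OUT={a+b}
  B6: | IN={a+b} | OUT={}

Merge at B3: IN[B3] = OUT[B2] = {d-c}
Applying B3's transfer function to that IN value gives OUT[B3] (row B3 above).

Answer: {a+b}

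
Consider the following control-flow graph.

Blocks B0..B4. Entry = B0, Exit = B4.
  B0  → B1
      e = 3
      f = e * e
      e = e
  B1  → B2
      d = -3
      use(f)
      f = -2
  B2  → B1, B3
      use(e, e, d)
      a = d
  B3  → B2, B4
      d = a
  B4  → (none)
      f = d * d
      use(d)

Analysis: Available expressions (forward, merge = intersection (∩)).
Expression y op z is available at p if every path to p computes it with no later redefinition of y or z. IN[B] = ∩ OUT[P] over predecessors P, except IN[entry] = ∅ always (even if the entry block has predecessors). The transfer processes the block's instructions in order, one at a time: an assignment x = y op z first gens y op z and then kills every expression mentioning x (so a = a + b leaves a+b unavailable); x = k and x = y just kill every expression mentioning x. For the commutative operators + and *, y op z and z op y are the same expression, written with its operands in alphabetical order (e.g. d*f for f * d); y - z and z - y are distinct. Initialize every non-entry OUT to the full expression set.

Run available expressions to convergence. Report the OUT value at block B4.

Per-block solution:
  B0:  IN={}  OUT={}
  B1:  IN={}  OUT={}
  B2:  IN={}  OUT={}
  B3:  IN={}  OUT={}
  B4:  IN={}  OUT={d*d}

Merge at B4: IN[B4] = OUT[B3] = {}
Applying B4's transfer function to that IN value gives OUT[B4] (row B4 above).

Answer: {d*d}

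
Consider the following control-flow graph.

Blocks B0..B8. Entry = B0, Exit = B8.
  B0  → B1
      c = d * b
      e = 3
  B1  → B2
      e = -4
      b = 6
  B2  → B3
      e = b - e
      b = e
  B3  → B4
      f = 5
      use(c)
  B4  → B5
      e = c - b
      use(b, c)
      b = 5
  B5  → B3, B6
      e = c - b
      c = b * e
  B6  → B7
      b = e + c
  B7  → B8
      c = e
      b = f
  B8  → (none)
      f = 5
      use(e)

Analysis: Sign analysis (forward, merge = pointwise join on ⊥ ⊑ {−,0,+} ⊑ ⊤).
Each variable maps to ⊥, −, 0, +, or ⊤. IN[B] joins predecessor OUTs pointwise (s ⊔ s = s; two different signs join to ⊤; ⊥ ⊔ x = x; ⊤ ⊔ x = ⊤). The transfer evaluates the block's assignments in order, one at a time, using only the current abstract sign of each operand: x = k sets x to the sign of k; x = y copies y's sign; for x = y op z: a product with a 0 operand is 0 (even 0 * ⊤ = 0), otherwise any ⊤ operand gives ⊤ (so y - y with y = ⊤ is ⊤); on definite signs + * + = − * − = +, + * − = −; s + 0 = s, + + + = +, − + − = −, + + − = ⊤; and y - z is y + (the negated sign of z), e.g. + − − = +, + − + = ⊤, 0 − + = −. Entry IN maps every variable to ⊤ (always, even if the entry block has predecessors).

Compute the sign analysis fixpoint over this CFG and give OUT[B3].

Converged values:
  B0:  IN=(all ⊤)  OUT={e:+; rest ⊤}
  B1:  IN={e:+; rest ⊤}  OUT={b:+, e:-; rest ⊤}
  B2:  IN={b:+, e:-; rest ⊤}  OUT={b:+, e:+; rest ⊤}
  B3:  IN={b:+; rest ⊤}  OUT={b:+, f:+; rest ⊤}
  B4:  IN={b:+, f:+; rest ⊤}  OUT={b:+, f:+; rest ⊤}
  B5:  IN={b:+, f:+; rest ⊤}  OUT={b:+, f:+; rest ⊤}
  B6:  IN={b:+, f:+; rest ⊤}  OUT={f:+; rest ⊤}
  B7:  IN={f:+; rest ⊤}  OUT={b:+, f:+; rest ⊤}
  B8:  IN={b:+, f:+; rest ⊤}  OUT={b:+, f:+; rest ⊤}

Merge at B3: IN[B3] = OUT[B2] ⊔ OUT[B5] = {a: ⊤, b: +, c: ⊤, d: ⊤, e: ⊤, f: ⊤}
Applying B3's transfer function to that IN value gives OUT[B3] (row B3 above).

Answer: {a: ⊤, b: +, c: ⊤, d: ⊤, e: ⊤, f: +}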